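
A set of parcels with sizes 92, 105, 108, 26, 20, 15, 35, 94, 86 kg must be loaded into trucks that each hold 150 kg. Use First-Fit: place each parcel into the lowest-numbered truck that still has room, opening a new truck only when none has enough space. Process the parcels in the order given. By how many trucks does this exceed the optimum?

0

First-Fit: [92,26,20] [105,15] [108,35] [94] [86] → 5 trucks.
5 parcels exceed 75 kg (half the capacity), and no two of those can share a truck, so at least 5 trucks are needed.
So 5 is already optimal.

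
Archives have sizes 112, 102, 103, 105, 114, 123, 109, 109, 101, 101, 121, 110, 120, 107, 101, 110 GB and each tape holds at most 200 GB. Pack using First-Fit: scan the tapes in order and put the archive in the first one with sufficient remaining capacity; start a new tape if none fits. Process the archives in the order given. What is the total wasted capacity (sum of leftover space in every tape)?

tape 1: place 112 GB, 88 GB left
tape 2: place 102 GB, 98 GB left
tape 3: place 103 GB, 97 GB left
tape 4: place 105 GB, 95 GB left
tape 5: place 114 GB, 86 GB left
tape 6: place 123 GB, 77 GB left
tape 7: place 109 GB, 91 GB left
tape 8: place 109 GB, 91 GB left
tape 9: place 101 GB, 99 GB left
tape 10: place 101 GB, 99 GB left
tape 11: place 121 GB, 79 GB left
tape 12: place 110 GB, 90 GB left
tape 13: place 120 GB, 80 GB left
tape 14: place 107 GB, 93 GB left
tape 15: place 101 GB, 99 GB left
tape 16: place 110 GB, 90 GB left
16 tapes × 200 GB = 3200 GB; used 1748 GB; unused 1452 GB.

1452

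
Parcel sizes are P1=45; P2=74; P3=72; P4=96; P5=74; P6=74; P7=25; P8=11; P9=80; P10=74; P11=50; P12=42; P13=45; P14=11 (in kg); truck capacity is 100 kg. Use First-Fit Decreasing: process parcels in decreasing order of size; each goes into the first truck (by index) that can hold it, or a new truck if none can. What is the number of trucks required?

Sorted descending: 96, 80, 74, 74, 74, 74, 72, 50, 45, 45, 42, 25, 11, 11.
96 kg → truck 1 (remaining 4 kg)
80 kg → truck 2 (remaining 20 kg)
74 kg → truck 3 (remaining 26 kg)
74 kg → truck 4 (remaining 26 kg)
74 kg → truck 5 (remaining 26 kg)
74 kg → truck 6 (remaining 26 kg)
72 kg → truck 7 (remaining 28 kg)
50 kg → truck 8 (remaining 50 kg)
45 kg → truck 8 (remaining 5 kg)
45 kg → truck 9 (remaining 55 kg)
42 kg → truck 9 (remaining 13 kg)
25 kg → truck 3 (remaining 1 kg)
11 kg → truck 2 (remaining 9 kg)
11 kg → truck 4 (remaining 15 kg)

9 trucks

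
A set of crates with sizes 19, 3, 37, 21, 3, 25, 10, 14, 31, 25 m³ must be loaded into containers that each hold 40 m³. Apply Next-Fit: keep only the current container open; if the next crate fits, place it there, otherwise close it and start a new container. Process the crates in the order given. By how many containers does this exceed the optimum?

2

Next-Fit: [19,3] [37] [21,3] [25,10] [14] [31] [25] → 7 containers.
Total size 188 m³; any packing needs at least ⌈188/40⌉ = 5 containers.
An optimal packing achieves that bound: [37,3] [31,3] [25,14] [25,10] [21,19] → 5 containers.
Excess: 7 − 5 = 2.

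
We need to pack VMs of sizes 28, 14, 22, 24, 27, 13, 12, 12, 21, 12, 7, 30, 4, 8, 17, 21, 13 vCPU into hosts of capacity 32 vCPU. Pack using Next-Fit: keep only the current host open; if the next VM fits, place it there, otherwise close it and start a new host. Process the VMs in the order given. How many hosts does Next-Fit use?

28 vCPU → host 1 (remaining 4 vCPU)
14 vCPU → host 2 (remaining 18 vCPU)
22 vCPU → host 3 (remaining 10 vCPU)
24 vCPU → host 4 (remaining 8 vCPU)
27 vCPU → host 5 (remaining 5 vCPU)
13 vCPU → host 6 (remaining 19 vCPU)
12 vCPU → host 6 (remaining 7 vCPU)
12 vCPU → host 7 (remaining 20 vCPU)
21 vCPU → host 8 (remaining 11 vCPU)
12 vCPU → host 9 (remaining 20 vCPU)
7 vCPU → host 9 (remaining 13 vCPU)
30 vCPU → host 10 (remaining 2 vCPU)
4 vCPU → host 11 (remaining 28 vCPU)
8 vCPU → host 11 (remaining 20 vCPU)
17 vCPU → host 11 (remaining 3 vCPU)
21 vCPU → host 12 (remaining 11 vCPU)
13 vCPU → host 13 (remaining 19 vCPU)
Final hosts: [28] [14] [22] [24] [27] [13,12] [12] [21] [12,7] [30] [4,8,17] [21] [13].

13 hosts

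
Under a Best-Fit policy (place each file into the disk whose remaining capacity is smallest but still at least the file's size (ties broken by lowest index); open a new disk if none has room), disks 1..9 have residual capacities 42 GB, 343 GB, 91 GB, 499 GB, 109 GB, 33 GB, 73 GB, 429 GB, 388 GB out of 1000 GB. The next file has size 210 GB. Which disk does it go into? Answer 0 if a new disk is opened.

2

Disks with room: disk 2 (343 GB), disk 4 (499 GB), disk 8 (429 GB), disk 9 (388 GB).
Tightest fit is disk 2 with 343 GB free.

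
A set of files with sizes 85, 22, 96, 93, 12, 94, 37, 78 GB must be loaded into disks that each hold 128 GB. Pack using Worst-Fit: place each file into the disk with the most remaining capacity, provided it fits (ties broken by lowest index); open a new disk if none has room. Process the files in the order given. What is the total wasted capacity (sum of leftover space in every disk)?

123

Put 85 GB in disk 1; 43 GB remain.
Put 22 GB in disk 1; 21 GB remain.
Put 96 GB in disk 2; 32 GB remain.
Put 93 GB in disk 3; 35 GB remain.
Put 12 GB in disk 3; 23 GB remain.
Put 94 GB in disk 4; 34 GB remain.
Put 37 GB in disk 5; 91 GB remain.
Put 78 GB in disk 5; 13 GB remain.
5 disks × 128 GB = 640 GB; used 517 GB; unused 123 GB.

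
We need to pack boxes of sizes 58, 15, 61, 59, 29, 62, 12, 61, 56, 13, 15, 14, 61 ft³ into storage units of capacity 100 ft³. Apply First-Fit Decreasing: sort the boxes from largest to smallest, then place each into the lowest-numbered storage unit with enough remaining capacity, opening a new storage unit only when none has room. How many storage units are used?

Sorted descending: 62, 61, 61, 61, 59, 58, 56, 29, 15, 15, 14, 13, 12.
storage unit 1: place 62 ft³, 38 ft³ left
storage unit 2: place 61 ft³, 39 ft³ left
storage unit 3: place 61 ft³, 39 ft³ left
storage unit 4: place 61 ft³, 39 ft³ left
storage unit 5: place 59 ft³, 41 ft³ left
storage unit 6: place 58 ft³, 42 ft³ left
storage unit 7: place 56 ft³, 44 ft³ left
storage unit 1: place 29 ft³, 9 ft³ left
storage unit 2: place 15 ft³, 24 ft³ left
storage unit 2: place 15 ft³, 9 ft³ left
storage unit 3: place 14 ft³, 25 ft³ left
storage unit 3: place 13 ft³, 12 ft³ left
storage unit 3: place 12 ft³, 0 ft³ left
Final storage units: [62,29] [61,15,15] [61,14,13,12] [61] [59] [58] [56].

7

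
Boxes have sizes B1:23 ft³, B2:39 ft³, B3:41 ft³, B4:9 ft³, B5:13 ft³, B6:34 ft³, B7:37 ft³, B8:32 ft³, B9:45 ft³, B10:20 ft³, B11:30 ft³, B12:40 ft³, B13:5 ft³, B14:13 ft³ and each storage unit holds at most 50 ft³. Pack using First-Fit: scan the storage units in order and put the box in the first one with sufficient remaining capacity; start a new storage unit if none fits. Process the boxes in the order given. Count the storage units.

9 storage units

storage unit 1: place B1 (23 ft³), 27 ft³ left
storage unit 2: place B2 (39 ft³), 11 ft³ left
storage unit 3: place B3 (41 ft³), 9 ft³ left
storage unit 1: place B4 (9 ft³), 18 ft³ left
storage unit 1: place B5 (13 ft³), 5 ft³ left
storage unit 4: place B6 (34 ft³), 16 ft³ left
storage unit 5: place B7 (37 ft³), 13 ft³ left
storage unit 6: place B8 (32 ft³), 18 ft³ left
storage unit 7: place B9 (45 ft³), 5 ft³ left
storage unit 8: place B10 (20 ft³), 30 ft³ left
storage unit 8: place B11 (30 ft³), 0 ft³ left
storage unit 9: place B12 (40 ft³), 10 ft³ left
storage unit 1: place B13 (5 ft³), 0 ft³ left
storage unit 4: place B14 (13 ft³), 3 ft³ left
Final storage units: [23,9,13,5] [39] [41] [34,13] [37] [32] [45] [20,30] [40].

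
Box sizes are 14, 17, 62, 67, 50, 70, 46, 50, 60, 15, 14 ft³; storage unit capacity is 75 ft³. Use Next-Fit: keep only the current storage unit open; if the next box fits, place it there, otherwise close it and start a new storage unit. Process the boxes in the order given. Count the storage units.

14 ft³ → storage unit 1 (remaining 61 ft³)
17 ft³ → storage unit 1 (remaining 44 ft³)
62 ft³ → storage unit 2 (remaining 13 ft³)
67 ft³ → storage unit 3 (remaining 8 ft³)
50 ft³ → storage unit 4 (remaining 25 ft³)
70 ft³ → storage unit 5 (remaining 5 ft³)
46 ft³ → storage unit 6 (remaining 29 ft³)
50 ft³ → storage unit 7 (remaining 25 ft³)
60 ft³ → storage unit 8 (remaining 15 ft³)
15 ft³ → storage unit 8 (remaining 0 ft³)
14 ft³ → storage unit 9 (remaining 61 ft³)
Final storage units: [14,17] [62] [67] [50] [70] [46] [50] [60,15] [14].

9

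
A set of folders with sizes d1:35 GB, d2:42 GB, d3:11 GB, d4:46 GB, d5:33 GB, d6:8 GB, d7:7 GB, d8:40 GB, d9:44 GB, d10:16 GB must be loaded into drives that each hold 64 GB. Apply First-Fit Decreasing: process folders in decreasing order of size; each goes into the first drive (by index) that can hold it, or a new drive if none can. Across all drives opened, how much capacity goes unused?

102

Sorted descending: 46, 44, 42, 40, 35, 33, 16, 11, 8, 7.
46 GB → drive 1 (remaining 18 GB)
44 GB → drive 2 (remaining 20 GB)
42 GB → drive 3 (remaining 22 GB)
40 GB → drive 4 (remaining 24 GB)
35 GB → drive 5 (remaining 29 GB)
33 GB → drive 6 (remaining 31 GB)
16 GB → drive 1 (remaining 2 GB)
11 GB → drive 2 (remaining 9 GB)
8 GB → drive 2 (remaining 1 GB)
7 GB → drive 3 (remaining 15 GB)
6 drives × 64 GB = 384 GB; used 282 GB; unused 102 GB.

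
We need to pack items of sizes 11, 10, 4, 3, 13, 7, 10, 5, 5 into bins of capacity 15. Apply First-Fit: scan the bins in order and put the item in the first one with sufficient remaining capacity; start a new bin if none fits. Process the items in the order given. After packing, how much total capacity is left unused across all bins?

7

11 → bin 1 (remaining 4)
10 → bin 2 (remaining 5)
4 → bin 1 (remaining 0)
3 → bin 2 (remaining 2)
13 → bin 3 (remaining 2)
7 → bin 4 (remaining 8)
10 → bin 5 (remaining 5)
5 → bin 4 (remaining 3)
5 → bin 5 (remaining 0)
5 bins × 15 = 75; used 68; unused 7.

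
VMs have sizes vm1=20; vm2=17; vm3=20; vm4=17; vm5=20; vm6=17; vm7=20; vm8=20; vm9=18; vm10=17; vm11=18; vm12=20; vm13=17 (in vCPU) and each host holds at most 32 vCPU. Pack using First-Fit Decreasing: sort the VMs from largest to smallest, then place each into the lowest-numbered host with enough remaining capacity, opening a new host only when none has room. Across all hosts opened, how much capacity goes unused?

Sorted descending: 20, 20, 20, 20, 20, 20, 18, 18, 17, 17, 17, 17, 17.
host 1: place 20 vCPU, 12 vCPU left
host 2: place 20 vCPU, 12 vCPU left
host 3: place 20 vCPU, 12 vCPU left
host 4: place 20 vCPU, 12 vCPU left
host 5: place 20 vCPU, 12 vCPU left
host 6: place 20 vCPU, 12 vCPU left
host 7: place 18 vCPU, 14 vCPU left
host 8: place 18 vCPU, 14 vCPU left
host 9: place 17 vCPU, 15 vCPU left
host 10: place 17 vCPU, 15 vCPU left
host 11: place 17 vCPU, 15 vCPU left
host 12: place 17 vCPU, 15 vCPU left
host 13: place 17 vCPU, 15 vCPU left
13 hosts × 32 vCPU = 416 vCPU; used 241 vCPU; unused 175 vCPU.

175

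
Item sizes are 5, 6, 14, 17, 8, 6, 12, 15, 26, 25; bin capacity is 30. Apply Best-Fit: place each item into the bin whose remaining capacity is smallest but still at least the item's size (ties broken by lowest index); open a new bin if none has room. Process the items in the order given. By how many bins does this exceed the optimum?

Best-Fit: [5,6,14] [17,8] [6,12] [15] [26] [25] → 6 bins.
Total size 134; any packing needs at least ⌈134/30⌉ = 5 bins.
An optimal packing achieves that bound: [26] [25,5] [17,12] [15,14] [8,6,6] → 5 bins.
Excess: 6 − 5 = 1.

1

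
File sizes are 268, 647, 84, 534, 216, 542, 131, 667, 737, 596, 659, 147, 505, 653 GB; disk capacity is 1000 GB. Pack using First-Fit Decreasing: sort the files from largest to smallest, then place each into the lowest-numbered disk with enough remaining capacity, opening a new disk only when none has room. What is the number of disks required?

Sorted descending: 737, 667, 659, 653, 647, 596, 542, 534, 505, 268, 216, 147, 131, 84.
disk 1: place 737 GB, 263 GB left
disk 2: place 667 GB, 333 GB left
disk 3: place 659 GB, 341 GB left
disk 4: place 653 GB, 347 GB left
disk 5: place 647 GB, 353 GB left
disk 6: place 596 GB, 404 GB left
disk 7: place 542 GB, 458 GB left
disk 8: place 534 GB, 466 GB left
disk 9: place 505 GB, 495 GB left
disk 2: place 268 GB, 65 GB left
disk 1: place 216 GB, 47 GB left
disk 3: place 147 GB, 194 GB left
disk 3: place 131 GB, 63 GB left
disk 4: place 84 GB, 263 GB left
Final disks: [737,216] [667,268] [659,147,131] [653,84] [647] [596] [542] [534] [505].

9 disks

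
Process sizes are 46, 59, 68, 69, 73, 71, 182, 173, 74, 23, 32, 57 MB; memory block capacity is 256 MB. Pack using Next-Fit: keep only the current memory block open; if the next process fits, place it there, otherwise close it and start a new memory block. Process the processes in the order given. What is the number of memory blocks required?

Put 46 MB in memory block 1; 210 MB remain.
Put 59 MB in memory block 1; 151 MB remain.
Put 68 MB in memory block 1; 83 MB remain.
Put 69 MB in memory block 1; 14 MB remain.
Put 73 MB in memory block 2; 183 MB remain.
Put 71 MB in memory block 2; 112 MB remain.
Put 182 MB in memory block 3; 74 MB remain.
Put 173 MB in memory block 4; 83 MB remain.
Put 74 MB in memory block 4; 9 MB remain.
Put 23 MB in memory block 5; 233 MB remain.
Put 32 MB in memory block 5; 201 MB remain.
Put 57 MB in memory block 5; 144 MB remain.

5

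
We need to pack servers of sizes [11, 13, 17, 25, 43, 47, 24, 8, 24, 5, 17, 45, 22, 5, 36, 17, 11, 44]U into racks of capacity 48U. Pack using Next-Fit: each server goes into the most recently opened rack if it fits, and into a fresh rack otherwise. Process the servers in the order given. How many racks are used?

rack 1: place 11U, 37U left
rack 1: place 13U, 24U left
rack 1: place 17U, 7U left
rack 2: place 25U, 23U left
rack 3: place 43U, 5U left
rack 4: place 47U, 1U left
rack 5: place 24U, 24U left
rack 5: place 8U, 16U left
rack 6: place 24U, 24U left
rack 6: place 5U, 19U left
rack 6: place 17U, 2U left
rack 7: place 45U, 3U left
rack 8: place 22U, 26U left
rack 8: place 5U, 21U left
rack 9: place 36U, 12U left
rack 10: place 17U, 31U left
rack 10: place 11U, 20U left
rack 11: place 44U, 4U left

11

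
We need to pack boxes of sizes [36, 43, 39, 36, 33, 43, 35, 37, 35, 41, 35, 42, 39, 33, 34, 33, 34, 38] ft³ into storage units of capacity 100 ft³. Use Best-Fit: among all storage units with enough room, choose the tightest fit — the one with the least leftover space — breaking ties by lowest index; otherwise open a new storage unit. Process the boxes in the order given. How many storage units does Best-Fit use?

9

storage unit 1: place 36 ft³, 64 ft³ left
storage unit 1: place 43 ft³, 21 ft³ left
storage unit 2: place 39 ft³, 61 ft³ left
storage unit 2: place 36 ft³, 25 ft³ left
storage unit 3: place 33 ft³, 67 ft³ left
storage unit 3: place 43 ft³, 24 ft³ left
storage unit 4: place 35 ft³, 65 ft³ left
storage unit 4: place 37 ft³, 28 ft³ left
storage unit 5: place 35 ft³, 65 ft³ left
storage unit 5: place 41 ft³, 24 ft³ left
storage unit 6: place 35 ft³, 65 ft³ left
storage unit 6: place 42 ft³, 23 ft³ left
storage unit 7: place 39 ft³, 61 ft³ left
storage unit 7: place 33 ft³, 28 ft³ left
storage unit 8: place 34 ft³, 66 ft³ left
storage unit 8: place 33 ft³, 33 ft³ left
storage unit 9: place 34 ft³, 66 ft³ left
storage unit 9: place 38 ft³, 28 ft³ left
Final storage units: [36,43] [39,36] [33,43] [35,37] [35,41] [35,42] [39,33] [34,33] [34,38].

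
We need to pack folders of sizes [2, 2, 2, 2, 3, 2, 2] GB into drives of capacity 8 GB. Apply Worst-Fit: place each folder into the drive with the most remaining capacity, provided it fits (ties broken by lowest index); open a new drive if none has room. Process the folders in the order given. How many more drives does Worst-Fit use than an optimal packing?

Worst-Fit: [2,2,2,2] [3,2,2] → 2 drives.
Total size 15 GB; any packing needs at least ⌈15/8⌉ = 2 drives.
So 2 is already optimal.

0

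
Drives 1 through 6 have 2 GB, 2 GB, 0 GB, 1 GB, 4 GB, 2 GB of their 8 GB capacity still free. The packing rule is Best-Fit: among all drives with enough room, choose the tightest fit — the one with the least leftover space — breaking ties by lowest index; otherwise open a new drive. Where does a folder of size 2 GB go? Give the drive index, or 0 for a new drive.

1

Drives with room: drive 1 (2 GB), drive 2 (2 GB), drive 5 (4 GB), drive 6 (2 GB).
Tightest fit is drive 1 with 2 GB free.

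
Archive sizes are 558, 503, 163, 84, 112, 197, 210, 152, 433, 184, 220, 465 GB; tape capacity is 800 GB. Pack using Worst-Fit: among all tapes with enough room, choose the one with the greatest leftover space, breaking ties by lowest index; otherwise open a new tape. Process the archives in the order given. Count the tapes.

5

Put 558 GB in tape 1; 242 GB remain.
Put 503 GB in tape 2; 297 GB remain.
Put 163 GB in tape 2; 134 GB remain.
Put 84 GB in tape 1; 158 GB remain.
Put 112 GB in tape 1; 46 GB remain.
Put 197 GB in tape 3; 603 GB remain.
Put 210 GB in tape 3; 393 GB remain.
Put 152 GB in tape 3; 241 GB remain.
Put 433 GB in tape 4; 367 GB remain.
Put 184 GB in tape 4; 183 GB remain.
Put 220 GB in tape 3; 21 GB remain.
Put 465 GB in tape 5; 335 GB remain.
Final tapes: [558,84,112] [503,163] [197,210,152,220] [433,184] [465].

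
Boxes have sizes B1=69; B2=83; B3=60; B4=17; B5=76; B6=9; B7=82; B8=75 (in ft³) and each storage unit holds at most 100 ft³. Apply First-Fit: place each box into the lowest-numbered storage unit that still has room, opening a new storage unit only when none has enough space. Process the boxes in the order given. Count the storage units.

6

B1 (69 ft³) → storage unit 1 (remaining 31 ft³)
B2 (83 ft³) → storage unit 2 (remaining 17 ft³)
B3 (60 ft³) → storage unit 3 (remaining 40 ft³)
B4 (17 ft³) → storage unit 1 (remaining 14 ft³)
B5 (76 ft³) → storage unit 4 (remaining 24 ft³)
B6 (9 ft³) → storage unit 1 (remaining 5 ft³)
B7 (82 ft³) → storage unit 5 (remaining 18 ft³)
B8 (75 ft³) → storage unit 6 (remaining 25 ft³)
Final storage units: [69,17,9] [83] [60] [76] [82] [75].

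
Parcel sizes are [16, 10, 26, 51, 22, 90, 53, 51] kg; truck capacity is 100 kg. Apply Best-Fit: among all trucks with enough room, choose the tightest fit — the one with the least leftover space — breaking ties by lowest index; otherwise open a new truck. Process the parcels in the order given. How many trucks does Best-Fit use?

16 kg → truck 1 (remaining 84 kg)
10 kg → truck 1 (remaining 74 kg)
26 kg → truck 1 (remaining 48 kg)
51 kg → truck 2 (remaining 49 kg)
22 kg → truck 1 (remaining 26 kg)
90 kg → truck 3 (remaining 10 kg)
53 kg → truck 4 (remaining 47 kg)
51 kg → truck 5 (remaining 49 kg)

5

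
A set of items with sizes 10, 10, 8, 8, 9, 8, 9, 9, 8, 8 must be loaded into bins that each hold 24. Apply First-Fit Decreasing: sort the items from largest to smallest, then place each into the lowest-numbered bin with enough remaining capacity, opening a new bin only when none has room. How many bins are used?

Sorted descending: 10, 10, 9, 9, 9, 8, 8, 8, 8, 8.
Put 10 in bin 1; 14 remain.
Put 10 in bin 1; 4 remain.
Put 9 in bin 2; 15 remain.
Put 9 in bin 2; 6 remain.
Put 9 in bin 3; 15 remain.
Put 8 in bin 3; 7 remain.
Put 8 in bin 4; 16 remain.
Put 8 in bin 4; 8 remain.
Put 8 in bin 4; 0 remain.
Put 8 in bin 5; 16 remain.
Final bins: [10,10] [9,9] [9,8] [8,8,8] [8].

5 bins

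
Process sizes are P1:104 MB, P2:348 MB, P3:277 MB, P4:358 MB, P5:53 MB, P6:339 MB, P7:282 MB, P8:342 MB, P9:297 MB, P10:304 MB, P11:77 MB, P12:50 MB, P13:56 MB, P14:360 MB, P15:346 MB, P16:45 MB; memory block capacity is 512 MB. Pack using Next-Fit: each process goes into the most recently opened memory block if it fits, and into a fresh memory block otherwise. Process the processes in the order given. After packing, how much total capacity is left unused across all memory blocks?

1482

P1 (104 MB) → memory block 1 (remaining 408 MB)
P2 (348 MB) → memory block 1 (remaining 60 MB)
P3 (277 MB) → memory block 2 (remaining 235 MB)
P4 (358 MB) → memory block 3 (remaining 154 MB)
P5 (53 MB) → memory block 3 (remaining 101 MB)
P6 (339 MB) → memory block 4 (remaining 173 MB)
P7 (282 MB) → memory block 5 (remaining 230 MB)
P8 (342 MB) → memory block 6 (remaining 170 MB)
P9 (297 MB) → memory block 7 (remaining 215 MB)
P10 (304 MB) → memory block 8 (remaining 208 MB)
P11 (77 MB) → memory block 8 (remaining 131 MB)
P12 (50 MB) → memory block 8 (remaining 81 MB)
P13 (56 MB) → memory block 8 (remaining 25 MB)
P14 (360 MB) → memory block 9 (remaining 152 MB)
P15 (346 MB) → memory block 10 (remaining 166 MB)
P16 (45 MB) → memory block 10 (remaining 121 MB)
10 memory blocks × 512 MB = 5120 MB; used 3638 MB; unused 1482 MB.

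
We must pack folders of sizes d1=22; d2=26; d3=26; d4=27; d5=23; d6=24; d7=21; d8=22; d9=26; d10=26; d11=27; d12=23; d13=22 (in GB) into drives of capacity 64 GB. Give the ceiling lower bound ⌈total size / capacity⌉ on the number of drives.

5

Total size = 22 + 26 + 26 + 27 + 23 + 24 + 21 + 22 + 26 + 26 + 27 + 23 + 22 = 315 GB.
⌈315 / 64⌉ = 5.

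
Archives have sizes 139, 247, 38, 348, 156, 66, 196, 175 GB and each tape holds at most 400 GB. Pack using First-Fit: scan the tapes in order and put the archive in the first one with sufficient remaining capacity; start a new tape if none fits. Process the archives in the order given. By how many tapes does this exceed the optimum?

First-Fit: [139,247] [38,348] [156,66,175] [196] → 4 tapes.
Total size 1365 GB; any packing needs at least ⌈1365/400⌉ = 4 tapes.
So 4 is already optimal.

0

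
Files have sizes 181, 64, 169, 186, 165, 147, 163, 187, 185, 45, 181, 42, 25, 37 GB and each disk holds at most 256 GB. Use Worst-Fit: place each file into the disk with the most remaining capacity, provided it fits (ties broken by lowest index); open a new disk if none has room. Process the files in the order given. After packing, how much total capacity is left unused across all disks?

Put 181 GB in disk 1; 75 GB remain.
Put 64 GB in disk 1; 11 GB remain.
Put 169 GB in disk 2; 87 GB remain.
Put 186 GB in disk 3; 70 GB remain.
Put 165 GB in disk 4; 91 GB remain.
Put 147 GB in disk 5; 109 GB remain.
Put 163 GB in disk 6; 93 GB remain.
Put 187 GB in disk 7; 69 GB remain.
Put 185 GB in disk 8; 71 GB remain.
Put 45 GB in disk 5; 64 GB remain.
Put 181 GB in disk 9; 75 GB remain.
Put 42 GB in disk 6; 51 GB remain.
Put 25 GB in disk 4; 66 GB remain.
Put 37 GB in disk 2; 50 GB remain.
9 disks × 256 GB = 2304 GB; used 1777 GB; unused 527 GB.

527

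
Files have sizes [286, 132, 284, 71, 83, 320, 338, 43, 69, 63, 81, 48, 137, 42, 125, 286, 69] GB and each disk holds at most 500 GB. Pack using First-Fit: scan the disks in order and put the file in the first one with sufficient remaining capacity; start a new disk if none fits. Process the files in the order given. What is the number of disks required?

6

Put 286 GB in disk 1; 214 GB remain.
Put 132 GB in disk 1; 82 GB remain.
Put 284 GB in disk 2; 216 GB remain.
Put 71 GB in disk 1; 11 GB remain.
Put 83 GB in disk 2; 133 GB remain.
Put 320 GB in disk 3; 180 GB remain.
Put 338 GB in disk 4; 162 GB remain.
Put 43 GB in disk 2; 90 GB remain.
Put 69 GB in disk 2; 21 GB remain.
Put 63 GB in disk 3; 117 GB remain.
Put 81 GB in disk 3; 36 GB remain.
Put 48 GB in disk 4; 114 GB remain.
Put 137 GB in disk 5; 363 GB remain.
Put 42 GB in disk 4; 72 GB remain.
Put 125 GB in disk 5; 238 GB remain.
Put 286 GB in disk 6; 214 GB remain.
Put 69 GB in disk 4; 3 GB remain.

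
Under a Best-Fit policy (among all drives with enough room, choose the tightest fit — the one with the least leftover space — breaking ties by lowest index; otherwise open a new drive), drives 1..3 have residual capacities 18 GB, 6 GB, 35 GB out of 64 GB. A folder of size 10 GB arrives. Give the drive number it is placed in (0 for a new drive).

Drives with room: drive 1 (18 GB), drive 3 (35 GB).
Tightest fit is drive 1 with 18 GB free.

1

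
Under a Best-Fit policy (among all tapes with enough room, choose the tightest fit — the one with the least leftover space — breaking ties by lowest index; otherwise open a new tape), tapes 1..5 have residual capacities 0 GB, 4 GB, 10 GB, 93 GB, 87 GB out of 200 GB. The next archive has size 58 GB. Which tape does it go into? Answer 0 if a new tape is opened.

5

Tapes with room: tape 4 (93 GB), tape 5 (87 GB).
Tightest fit is tape 5 with 87 GB free.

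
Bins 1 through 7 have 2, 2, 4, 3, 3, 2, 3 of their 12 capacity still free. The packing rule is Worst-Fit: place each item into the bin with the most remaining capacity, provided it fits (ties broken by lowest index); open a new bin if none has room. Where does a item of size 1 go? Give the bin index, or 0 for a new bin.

Bins with room: bin 1 (2), bin 2 (2), bin 3 (4), bin 4 (3), bin 5 (3), bin 6 (2), bin 7 (3).
Most room is bin 3 with 4 free.

3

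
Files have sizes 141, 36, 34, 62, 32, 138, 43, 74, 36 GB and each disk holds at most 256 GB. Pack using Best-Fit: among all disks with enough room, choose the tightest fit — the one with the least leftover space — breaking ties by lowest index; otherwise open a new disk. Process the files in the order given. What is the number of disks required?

disk 1: place 141 GB, 115 GB left
disk 1: place 36 GB, 79 GB left
disk 1: place 34 GB, 45 GB left
disk 2: place 62 GB, 194 GB left
disk 1: place 32 GB, 13 GB left
disk 2: place 138 GB, 56 GB left
disk 2: place 43 GB, 13 GB left
disk 3: place 74 GB, 182 GB left
disk 3: place 36 GB, 146 GB left
Final disks: [141,36,34,32] [62,138,43] [74,36].

3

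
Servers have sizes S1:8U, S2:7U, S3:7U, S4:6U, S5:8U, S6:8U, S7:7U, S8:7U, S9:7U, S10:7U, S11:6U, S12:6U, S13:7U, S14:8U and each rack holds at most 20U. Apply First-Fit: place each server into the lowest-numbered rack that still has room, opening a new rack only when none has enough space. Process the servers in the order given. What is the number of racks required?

6 racks

Put S1 (8U) in rack 1; 12U remain.
Put S2 (7U) in rack 1; 5U remain.
Put S3 (7U) in rack 2; 13U remain.
Put S4 (6U) in rack 2; 7U remain.
Put S5 (8U) in rack 3; 12U remain.
Put S6 (8U) in rack 3; 4U remain.
Put S7 (7U) in rack 2; 0U remain.
Put S8 (7U) in rack 4; 13U remain.
Put S9 (7U) in rack 4; 6U remain.
Put S10 (7U) in rack 5; 13U remain.
Put S11 (6U) in rack 4; 0U remain.
Put S12 (6U) in rack 5; 7U remain.
Put S13 (7U) in rack 5; 0U remain.
Put S14 (8U) in rack 6; 12U remain.
Final racks: [8,7] [7,6,7] [8,8] [7,7,6] [7,6,7] [8].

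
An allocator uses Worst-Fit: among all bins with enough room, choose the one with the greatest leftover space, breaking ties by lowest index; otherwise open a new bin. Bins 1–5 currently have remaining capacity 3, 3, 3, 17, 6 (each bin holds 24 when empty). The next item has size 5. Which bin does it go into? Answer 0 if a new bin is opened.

4

Bins with room: bin 4 (17), bin 5 (6).
Most room is bin 4 with 17 free.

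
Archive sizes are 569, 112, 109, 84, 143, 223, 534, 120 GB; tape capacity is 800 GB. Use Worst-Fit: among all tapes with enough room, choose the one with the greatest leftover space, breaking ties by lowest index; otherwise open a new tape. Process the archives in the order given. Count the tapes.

tape 1: place 569 GB, 231 GB left
tape 1: place 112 GB, 119 GB left
tape 1: place 109 GB, 10 GB left
tape 2: place 84 GB, 716 GB left
tape 2: place 143 GB, 573 GB left
tape 2: place 223 GB, 350 GB left
tape 3: place 534 GB, 266 GB left
tape 2: place 120 GB, 230 GB left

3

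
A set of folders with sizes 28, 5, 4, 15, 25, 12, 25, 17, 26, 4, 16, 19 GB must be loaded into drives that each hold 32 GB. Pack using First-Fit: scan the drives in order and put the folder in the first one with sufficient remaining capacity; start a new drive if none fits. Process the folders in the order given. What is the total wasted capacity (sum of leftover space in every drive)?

drive 1: place 28 GB, 4 GB left
drive 2: place 5 GB, 27 GB left
drive 1: place 4 GB, 0 GB left
drive 2: place 15 GB, 12 GB left
drive 3: place 25 GB, 7 GB left
drive 2: place 12 GB, 0 GB left
drive 4: place 25 GB, 7 GB left
drive 5: place 17 GB, 15 GB left
drive 6: place 26 GB, 6 GB left
drive 3: place 4 GB, 3 GB left
drive 7: place 16 GB, 16 GB left
drive 8: place 19 GB, 13 GB left
8 drives × 32 GB = 256 GB; used 196 GB; unused 60 GB.

60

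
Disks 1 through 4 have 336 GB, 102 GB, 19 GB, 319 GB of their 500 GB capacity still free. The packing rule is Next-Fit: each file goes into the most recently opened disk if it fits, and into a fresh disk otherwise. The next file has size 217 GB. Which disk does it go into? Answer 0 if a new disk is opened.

4

Next-Fit only looks at disk 4, which has 319 GB free.
217 GB fits there.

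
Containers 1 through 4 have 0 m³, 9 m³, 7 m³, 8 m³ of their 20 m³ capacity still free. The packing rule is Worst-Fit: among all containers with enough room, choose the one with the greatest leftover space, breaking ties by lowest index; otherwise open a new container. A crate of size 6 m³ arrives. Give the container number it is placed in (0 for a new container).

2

Containers with room: container 2 (9 m³), container 3 (7 m³), container 4 (8 m³).
Most room is container 2 with 9 m³ free.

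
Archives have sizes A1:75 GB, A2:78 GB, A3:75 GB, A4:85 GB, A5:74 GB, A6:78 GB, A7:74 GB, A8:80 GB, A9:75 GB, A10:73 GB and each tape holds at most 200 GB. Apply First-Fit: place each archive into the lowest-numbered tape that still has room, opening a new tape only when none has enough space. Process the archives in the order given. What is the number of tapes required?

5 tapes

tape 1: place A1 (75 GB), 125 GB left
tape 1: place A2 (78 GB), 47 GB left
tape 2: place A3 (75 GB), 125 GB left
tape 2: place A4 (85 GB), 40 GB left
tape 3: place A5 (74 GB), 126 GB left
tape 3: place A6 (78 GB), 48 GB left
tape 4: place A7 (74 GB), 126 GB left
tape 4: place A8 (80 GB), 46 GB left
tape 5: place A9 (75 GB), 125 GB left
tape 5: place A10 (73 GB), 52 GB left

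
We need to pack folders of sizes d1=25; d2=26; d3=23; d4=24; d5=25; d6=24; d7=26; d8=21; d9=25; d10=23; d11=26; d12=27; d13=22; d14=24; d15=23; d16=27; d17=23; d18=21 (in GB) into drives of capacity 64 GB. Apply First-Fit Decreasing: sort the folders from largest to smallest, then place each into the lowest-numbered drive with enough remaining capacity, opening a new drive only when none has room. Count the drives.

Sorted descending: 27, 27, 26, 26, 26, 25, 25, 25, 24, 24, 24, 23, 23, 23, 23, 22, 21, 21.
Put 27 GB in drive 1; 37 GB remain.
Put 27 GB in drive 1; 10 GB remain.
Put 26 GB in drive 2; 38 GB remain.
Put 26 GB in drive 2; 12 GB remain.
Put 26 GB in drive 3; 38 GB remain.
Put 25 GB in drive 3; 13 GB remain.
Put 25 GB in drive 4; 39 GB remain.
Put 25 GB in drive 4; 14 GB remain.
Put 24 GB in drive 5; 40 GB remain.
Put 24 GB in drive 5; 16 GB remain.
Put 24 GB in drive 6; 40 GB remain.
Put 23 GB in drive 6; 17 GB remain.
Put 23 GB in drive 7; 41 GB remain.
Put 23 GB in drive 7; 18 GB remain.
Put 23 GB in drive 8; 41 GB remain.
Put 22 GB in drive 8; 19 GB remain.
Put 21 GB in drive 9; 43 GB remain.
Put 21 GB in drive 9; 22 GB remain.

9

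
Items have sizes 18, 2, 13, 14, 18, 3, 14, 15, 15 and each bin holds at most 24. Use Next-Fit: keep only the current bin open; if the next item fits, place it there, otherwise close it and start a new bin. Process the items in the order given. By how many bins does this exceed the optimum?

0

Next-Fit: [18,2] [13] [14] [18,3] [14] [15] [15] → 7 bins.
7 items exceed 12 (half the capacity), and no two of those can share a bin, so at least 7 bins are needed.
So 7 is already optimal.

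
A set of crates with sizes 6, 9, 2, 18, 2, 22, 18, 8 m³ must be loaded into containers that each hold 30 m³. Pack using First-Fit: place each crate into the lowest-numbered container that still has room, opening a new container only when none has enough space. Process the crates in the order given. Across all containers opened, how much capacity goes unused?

35

container 1: place 6 m³, 24 m³ left
container 1: place 9 m³, 15 m³ left
container 1: place 2 m³, 13 m³ left
container 2: place 18 m³, 12 m³ left
container 1: place 2 m³, 11 m³ left
container 3: place 22 m³, 8 m³ left
container 4: place 18 m³, 12 m³ left
container 1: place 8 m³, 3 m³ left
4 containers × 30 m³ = 120 m³; used 85 m³; unused 35 m³.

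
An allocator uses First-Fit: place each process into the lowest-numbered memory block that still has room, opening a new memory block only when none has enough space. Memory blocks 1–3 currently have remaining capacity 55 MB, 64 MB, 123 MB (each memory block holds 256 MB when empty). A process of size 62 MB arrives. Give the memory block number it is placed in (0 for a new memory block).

2

Memory blocks with room: memory block 2 (64 MB), memory block 3 (123 MB).
The first with room is memory block 2.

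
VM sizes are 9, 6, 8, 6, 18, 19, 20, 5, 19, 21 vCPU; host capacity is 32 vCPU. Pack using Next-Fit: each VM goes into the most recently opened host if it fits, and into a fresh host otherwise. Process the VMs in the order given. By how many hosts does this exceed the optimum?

Next-Fit: [9,6,8,6] [18] [19] [20,5] [19] [21] → 6 hosts.
Total size 131 vCPU; any packing needs at least ⌈131/32⌉ = 5 hosts.
An optimal packing achieves that bound: [21,9] [20,8] [19,6,6] [19,5] [18] → 5 hosts.
Excess: 6 − 5 = 1.

1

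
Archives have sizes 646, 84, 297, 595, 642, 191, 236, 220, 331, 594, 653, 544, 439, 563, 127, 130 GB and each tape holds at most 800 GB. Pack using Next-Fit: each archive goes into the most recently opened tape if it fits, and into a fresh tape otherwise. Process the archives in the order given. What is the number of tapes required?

12

tape 1: place 646 GB, 154 GB left
tape 1: place 84 GB, 70 GB left
tape 2: place 297 GB, 503 GB left
tape 3: place 595 GB, 205 GB left
tape 4: place 642 GB, 158 GB left
tape 5: place 191 GB, 609 GB left
tape 5: place 236 GB, 373 GB left
tape 5: place 220 GB, 153 GB left
tape 6: place 331 GB, 469 GB left
tape 7: place 594 GB, 206 GB left
tape 8: place 653 GB, 147 GB left
tape 9: place 544 GB, 256 GB left
tape 10: place 439 GB, 361 GB left
tape 11: place 563 GB, 237 GB left
tape 11: place 127 GB, 110 GB left
tape 12: place 130 GB, 670 GB left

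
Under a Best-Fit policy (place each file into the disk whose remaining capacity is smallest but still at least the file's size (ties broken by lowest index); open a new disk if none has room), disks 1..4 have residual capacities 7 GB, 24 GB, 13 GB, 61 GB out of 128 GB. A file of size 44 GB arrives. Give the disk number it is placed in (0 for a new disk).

4

Disks with room: disk 4 (61 GB).
Tightest fit is disk 4 with 61 GB free.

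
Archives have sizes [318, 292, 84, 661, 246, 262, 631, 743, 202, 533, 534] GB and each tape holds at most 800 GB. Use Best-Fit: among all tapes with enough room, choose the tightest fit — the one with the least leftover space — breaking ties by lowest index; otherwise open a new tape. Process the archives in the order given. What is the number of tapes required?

7

Put 318 GB in tape 1; 482 GB remain.
Put 292 GB in tape 1; 190 GB remain.
Put 84 GB in tape 1; 106 GB remain.
Put 661 GB in tape 2; 139 GB remain.
Put 246 GB in tape 3; 554 GB remain.
Put 262 GB in tape 3; 292 GB remain.
Put 631 GB in tape 4; 169 GB remain.
Put 743 GB in tape 5; 57 GB remain.
Put 202 GB in tape 3; 90 GB remain.
Put 533 GB in tape 6; 267 GB remain.
Put 534 GB in tape 7; 266 GB remain.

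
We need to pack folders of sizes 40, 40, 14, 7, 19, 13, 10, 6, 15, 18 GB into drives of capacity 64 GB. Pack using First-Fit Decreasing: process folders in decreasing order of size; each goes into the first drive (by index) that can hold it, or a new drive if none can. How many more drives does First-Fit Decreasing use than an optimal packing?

0

First-Fit Decreasing: [40,19] [40,18,6] [15,14,13,10,7] → 3 drives.
Total size 182 GB; any packing needs at least ⌈182/64⌉ = 3 drives.
So 3 is already optimal.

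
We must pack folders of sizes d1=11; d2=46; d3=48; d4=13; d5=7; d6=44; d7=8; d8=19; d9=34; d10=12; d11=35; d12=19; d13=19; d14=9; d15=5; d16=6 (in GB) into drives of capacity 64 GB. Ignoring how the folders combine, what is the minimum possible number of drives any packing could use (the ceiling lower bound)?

Total size = 11 + 46 + 48 + 13 + 7 + 44 + 8 + 19 + 34 + 12 + 35 + 19 + 19 + 9 + 5 + 6 = 335 GB.
⌈335 / 64⌉ = 6.

6 drives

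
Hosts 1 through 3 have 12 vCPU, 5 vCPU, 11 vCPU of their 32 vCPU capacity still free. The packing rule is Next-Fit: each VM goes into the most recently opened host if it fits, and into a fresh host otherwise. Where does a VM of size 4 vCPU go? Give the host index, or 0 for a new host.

3

Next-Fit only looks at host 3, which has 11 vCPU free.
4 vCPU fits there.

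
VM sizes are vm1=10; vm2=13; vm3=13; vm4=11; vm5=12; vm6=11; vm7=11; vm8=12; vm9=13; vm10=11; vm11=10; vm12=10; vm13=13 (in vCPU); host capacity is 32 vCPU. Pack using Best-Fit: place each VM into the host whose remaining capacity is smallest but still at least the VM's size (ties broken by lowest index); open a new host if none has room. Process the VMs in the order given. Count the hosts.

7 hosts

host 1: place vm1 (10 vCPU), 22 vCPU left
host 1: place vm2 (13 vCPU), 9 vCPU left
host 2: place vm3 (13 vCPU), 19 vCPU left
host 2: place vm4 (11 vCPU), 8 vCPU left
host 3: place vm5 (12 vCPU), 20 vCPU left
host 3: place vm6 (11 vCPU), 9 vCPU left
host 4: place vm7 (11 vCPU), 21 vCPU left
host 4: place vm8 (12 vCPU), 9 vCPU left
host 5: place vm9 (13 vCPU), 19 vCPU left
host 5: place vm10 (11 vCPU), 8 vCPU left
host 6: place vm11 (10 vCPU), 22 vCPU left
host 6: place vm12 (10 vCPU), 12 vCPU left
host 7: place vm13 (13 vCPU), 19 vCPU left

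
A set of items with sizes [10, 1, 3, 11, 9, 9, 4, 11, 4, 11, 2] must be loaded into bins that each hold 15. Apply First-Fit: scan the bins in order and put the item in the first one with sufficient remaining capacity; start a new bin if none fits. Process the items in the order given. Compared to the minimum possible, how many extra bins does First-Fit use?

0

First-Fit: [10,1,3] [11,4] [9,4,2] [9] [11] [11] → 6 bins.
6 items exceed 7.5 (half the capacity), and no two of those can share a bin, so at least 6 bins are needed.
So 6 is already optimal.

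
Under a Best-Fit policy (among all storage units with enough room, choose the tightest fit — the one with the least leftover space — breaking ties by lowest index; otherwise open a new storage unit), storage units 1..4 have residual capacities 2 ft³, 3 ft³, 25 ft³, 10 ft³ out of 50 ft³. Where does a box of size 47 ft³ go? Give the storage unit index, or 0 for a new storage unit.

No storage unit has ≥ 47 ft³ free, so a new storage unit is opened.

0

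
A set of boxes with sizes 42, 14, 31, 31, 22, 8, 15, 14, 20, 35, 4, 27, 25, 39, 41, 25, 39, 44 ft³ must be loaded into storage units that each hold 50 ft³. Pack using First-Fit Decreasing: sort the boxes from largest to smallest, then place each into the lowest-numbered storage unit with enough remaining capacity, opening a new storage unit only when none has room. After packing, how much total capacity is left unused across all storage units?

Sorted descending: 44, 42, 41, 39, 39, 35, 31, 31, 27, 25, 25, 22, 20, 15, 14, 14, 8, 4.
44 ft³ → storage unit 1 (remaining 6 ft³)
42 ft³ → storage unit 2 (remaining 8 ft³)
41 ft³ → storage unit 3 (remaining 9 ft³)
39 ft³ → storage unit 4 (remaining 11 ft³)
39 ft³ → storage unit 5 (remaining 11 ft³)
35 ft³ → storage unit 6 (remaining 15 ft³)
31 ft³ → storage unit 7 (remaining 19 ft³)
31 ft³ → storage unit 8 (remaining 19 ft³)
27 ft³ → storage unit 9 (remaining 23 ft³)
25 ft³ → storage unit 10 (remaining 25 ft³)
25 ft³ → storage unit 10 (remaining 0 ft³)
22 ft³ → storage unit 9 (remaining 1 ft³)
20 ft³ → storage unit 11 (remaining 30 ft³)
15 ft³ → storage unit 6 (remaining 0 ft³)
14 ft³ → storage unit 7 (remaining 5 ft³)
14 ft³ → storage unit 8 (remaining 5 ft³)
8 ft³ → storage unit 2 (remaining 0 ft³)
4 ft³ → storage unit 1 (remaining 2 ft³)
11 storage units × 50 ft³ = 550 ft³; used 476 ft³; unused 74 ft³.

74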